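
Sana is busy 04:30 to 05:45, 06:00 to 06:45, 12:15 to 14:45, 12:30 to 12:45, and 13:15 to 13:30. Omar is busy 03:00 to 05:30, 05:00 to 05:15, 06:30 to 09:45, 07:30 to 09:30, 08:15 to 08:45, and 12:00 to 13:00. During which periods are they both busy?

04:30–05:30, 06:30–06:45, 12:15–13:00

A, merged: 04:30–05:45, 06:00–06:45, 12:15–14:45.
B, merged: 03:00–05:30, 06:30–09:45, 12:00–13:00.
04:30–05:45 ∩ B → 04:30–05:30.
06:00–06:45 ∩ B → 06:30–06:45.
12:15–14:45 ∩ B → 12:15–13:00.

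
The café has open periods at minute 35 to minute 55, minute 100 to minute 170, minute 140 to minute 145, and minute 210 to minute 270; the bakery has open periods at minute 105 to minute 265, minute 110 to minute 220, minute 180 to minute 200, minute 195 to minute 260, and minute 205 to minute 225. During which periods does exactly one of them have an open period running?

minute 35 to minute 55, minute 100 to minute 105, minute 170 to minute 210, minute 265 to minute 270

A, merged: minute 35 to minute 55, minute 100 to minute 170, minute 210 to minute 270.
B, merged: minute 105 to minute 265.
Only in the first: minute 35 to minute 55, minute 100 to minute 105, minute 265 to minute 270.
Only in the second: minute 170 to minute 210.
Together these are the periods covered by exactly one.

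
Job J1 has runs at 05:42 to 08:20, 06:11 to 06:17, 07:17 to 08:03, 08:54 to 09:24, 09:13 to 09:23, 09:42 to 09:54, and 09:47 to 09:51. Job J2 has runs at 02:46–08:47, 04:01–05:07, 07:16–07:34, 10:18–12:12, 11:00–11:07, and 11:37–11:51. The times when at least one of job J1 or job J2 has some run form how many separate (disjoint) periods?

Merge the first list: 05:42-08:20, 08:54-09:24, 09:42-09:54.
Merge the second list: 02:46-08:47, 10:18-12:12.
A ∪ B = 02:46-08:47, 08:54-09:24, 09:42-09:54, 10:18-12:12.
That is 4 disjoint pieces.

4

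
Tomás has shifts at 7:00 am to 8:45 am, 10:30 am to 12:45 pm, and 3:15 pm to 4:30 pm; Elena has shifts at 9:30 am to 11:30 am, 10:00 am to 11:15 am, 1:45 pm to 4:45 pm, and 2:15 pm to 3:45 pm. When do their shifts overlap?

10:30 am–11:30 am, 3:15 pm–4:30 pm

Merge the second list: 9:30 am–11:30 am, 1:45 pm–4:45 pm.
7:00 am–8:45 am: no overlap with the second set.
10:30 am–12:45 pm meets the second set on 10:30 am–11:30 am.
3:15 pm–4:30 pm meets the second set on 3:15 pm–4:30 pm.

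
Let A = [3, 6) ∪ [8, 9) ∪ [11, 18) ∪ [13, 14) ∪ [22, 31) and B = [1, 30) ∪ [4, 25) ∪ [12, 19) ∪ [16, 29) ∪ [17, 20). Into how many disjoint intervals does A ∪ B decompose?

1

A, merged: [3, 6), [8, 9), [11, 18), [22, 31).
B, merged: [1, 30).
A ∪ B = [1, 31).
That is 1 disjoint piece.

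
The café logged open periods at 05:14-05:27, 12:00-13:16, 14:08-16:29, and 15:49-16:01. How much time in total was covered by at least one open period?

3 h 50 min

Merged: 05:14–05:27, 12:00–13:16, 14:08–16:29.
Lengths: 13 min + 1 h 16 min + 2 h 21 min = 3 h 50 min.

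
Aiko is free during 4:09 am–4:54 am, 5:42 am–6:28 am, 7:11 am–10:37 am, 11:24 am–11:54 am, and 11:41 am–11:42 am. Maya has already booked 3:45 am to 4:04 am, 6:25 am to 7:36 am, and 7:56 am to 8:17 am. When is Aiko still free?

First set merges to 4:09 am–4:54 am, 5:42 am–6:28 am, 7:11 am–10:37 am, 11:24 am–11:54 am.
4:09 am–4:54 am: nothing removed.
5:42 am–6:28 am \ B = 5:42 am–6:25 am.
7:11 am–10:37 am \ B = 7:36 am–7:56 am, 8:17 am–10:37 am.
11:24 am–11:54 am: nothing removed.

4:09 am–4:54 am, 5:42 am–6:25 am, 7:36 am–7:56 am, 8:17 am–10:37 am, 11:24 am–11:54 am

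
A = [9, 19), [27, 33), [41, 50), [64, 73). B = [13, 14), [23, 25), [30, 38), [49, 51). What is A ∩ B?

[9, 19) overlaps B on [13, 14).
[27, 33) overlaps B on [30, 33).
[41, 50) overlaps B on [49, 50).
[64, 73) falls entirely outside B.

[13, 14) ∪ [30, 33) ∪ [49, 50)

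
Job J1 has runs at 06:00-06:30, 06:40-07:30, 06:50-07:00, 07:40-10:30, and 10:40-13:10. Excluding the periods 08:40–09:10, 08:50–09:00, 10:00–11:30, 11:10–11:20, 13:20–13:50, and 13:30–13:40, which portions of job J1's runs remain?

06:00–06:30, 06:40–07:30, 07:40–08:40, 09:10–10:00, 11:30–13:10

A, merged: 06:00–06:30, 06:40–07:30, 07:40–10:30, 10:40–13:10.
B, merged: 08:40–09:10, 10:00–11:30, 13:20–13:50.
06:00–06:30: nothing removed.
06:40–07:30: nothing removed.
07:40–10:30 \ B = 07:40–08:40, 09:10–10:00.
10:40–13:10 \ B = 11:30–13:10.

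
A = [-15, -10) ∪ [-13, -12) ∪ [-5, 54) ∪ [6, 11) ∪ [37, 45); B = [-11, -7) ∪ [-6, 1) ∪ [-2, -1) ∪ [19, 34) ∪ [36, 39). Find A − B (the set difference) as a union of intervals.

A, merged: [-15, -10), [-5, 54).
B, merged: [-11, -7), [-6, 1), [19, 34), [36, 39).
[-15, -10) with B removed leaves [-15, -11).
[-5, 54) with B removed leaves [1, 19), [34, 36), [39, 54).

[-15, -11) ∪ [1, 19) ∪ [34, 36) ∪ [39, 54)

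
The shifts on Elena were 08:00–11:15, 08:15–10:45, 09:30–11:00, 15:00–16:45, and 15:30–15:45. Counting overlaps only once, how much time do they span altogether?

5 h

Merged: 08:00-11:15, 15:00-16:45.
Lengths: 3 h 15 min + 1 h 45 min = 5 h.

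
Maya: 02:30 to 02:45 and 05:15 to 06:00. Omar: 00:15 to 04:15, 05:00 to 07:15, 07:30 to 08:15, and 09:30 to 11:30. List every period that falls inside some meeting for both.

02:30-02:45, 05:15-06:00

02:30-02:45 overlaps B on 02:30-02:45.
05:15-06:00 overlaps B on 05:15-06:00.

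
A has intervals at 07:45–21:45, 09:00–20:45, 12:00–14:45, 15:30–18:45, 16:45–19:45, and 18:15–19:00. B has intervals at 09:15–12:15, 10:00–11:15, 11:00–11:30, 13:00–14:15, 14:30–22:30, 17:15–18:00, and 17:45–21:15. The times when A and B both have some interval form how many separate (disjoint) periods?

3

First set merges to 07:45–21:45.
Second set merges to 09:15–12:15, 13:00–14:15, 14:30–22:30.
A ∩ B = 09:15–12:15, 13:00–14:15, 14:30–21:45.
That is 3 disjoint pieces.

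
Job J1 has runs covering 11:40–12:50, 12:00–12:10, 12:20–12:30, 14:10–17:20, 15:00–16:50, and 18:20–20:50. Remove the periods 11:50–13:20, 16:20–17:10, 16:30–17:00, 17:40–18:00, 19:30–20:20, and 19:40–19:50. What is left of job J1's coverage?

11:40-11:50, 14:10-16:20, 17:10-17:20, 18:20-19:30, 20:20-20:50

Merge the first list: 11:40-12:50, 14:10-17:20, 18:20-20:50.
Merge the second list: 11:50-13:20, 16:20-17:10, 17:40-18:00, 19:30-20:20.
11:40-12:50 \ B = 11:40-11:50.
14:10-17:20 \ B = 14:10-16:20, 17:10-17:20.
18:20-20:50 \ B = 18:20-19:30, 20:20-20:50.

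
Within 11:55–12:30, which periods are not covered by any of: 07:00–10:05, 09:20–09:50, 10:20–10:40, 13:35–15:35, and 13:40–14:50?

11:55–12:30

After merging, the occupied span is 07:00–10:05, 10:20–10:40, 13:35–15:35.
Complement within 11:55–12:30: 11:55–12:30.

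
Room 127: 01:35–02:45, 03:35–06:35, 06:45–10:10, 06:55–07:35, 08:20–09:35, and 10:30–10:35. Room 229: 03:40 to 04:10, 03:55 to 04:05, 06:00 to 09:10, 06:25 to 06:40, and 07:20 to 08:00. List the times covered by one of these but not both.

01:35–02:45, 03:35–03:40, 04:10–06:00, 06:35–06:45, 09:10–10:10, 10:30–10:35

Merge the first list: 01:35–02:45, 03:35–06:35, 06:45–10:10, 10:30–10:35.
Merge the second list: 03:40–04:10, 06:00–09:10.
A but not B: 01:35–02:45, 03:35–03:40, 04:10–06:00, 09:10–10:10, 10:30–10:35.
B but not A: 06:35–06:45.
Combining gives A △ B.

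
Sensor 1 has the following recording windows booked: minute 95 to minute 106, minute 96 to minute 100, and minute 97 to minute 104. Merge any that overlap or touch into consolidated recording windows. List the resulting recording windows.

minute 96 to minute 100 overlaps/touches minute 95 to minute 106 → extend to minute 95 to minute 106.
minute 97 to minute 104 overlaps/touches minute 95 to minute 106 → extend to minute 95 to minute 106.

minute 95 to minute 106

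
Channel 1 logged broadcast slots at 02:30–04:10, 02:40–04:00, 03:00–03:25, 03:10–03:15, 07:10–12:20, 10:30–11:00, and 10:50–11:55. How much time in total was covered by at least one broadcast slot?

6 h 50 min

Merged: 02:30–04:10, 07:10–12:20.
Lengths: 1 h 40 min + 5 h 10 min = 6 h 50 min.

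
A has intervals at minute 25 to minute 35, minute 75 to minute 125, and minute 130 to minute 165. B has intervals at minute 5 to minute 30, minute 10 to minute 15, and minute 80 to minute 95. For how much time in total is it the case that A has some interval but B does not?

75 minutes

B, merged: minute 5 to minute 30, minute 80 to minute 95.
A \ B = minute 30 to minute 35, minute 75 to minute 80, minute 95 to minute 125, minute 130 to minute 165.
Total: 5 minutes + 5 minutes + 30 minutes + 35 minutes = 75 minutes.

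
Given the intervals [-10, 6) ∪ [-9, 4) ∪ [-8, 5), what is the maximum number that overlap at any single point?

3

Walk the sorted start/end points keeping a running depth.
The depth first hits 3 at -8.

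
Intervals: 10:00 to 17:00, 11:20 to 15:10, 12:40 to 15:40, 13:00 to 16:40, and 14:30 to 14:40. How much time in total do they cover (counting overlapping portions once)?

7 h

Merged: 10:00-17:00.
Length: 7 h.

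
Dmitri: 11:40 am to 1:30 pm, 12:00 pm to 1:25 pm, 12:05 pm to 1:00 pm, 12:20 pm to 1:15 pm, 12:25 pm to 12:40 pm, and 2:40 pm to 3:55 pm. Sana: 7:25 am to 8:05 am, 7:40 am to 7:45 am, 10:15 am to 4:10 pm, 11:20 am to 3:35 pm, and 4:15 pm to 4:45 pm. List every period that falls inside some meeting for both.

A, merged: 11:40 am–1:30 pm, 2:40 pm–3:55 pm.
B, merged: 7:25 am–8:05 am, 10:15 am–4:10 pm, 4:15 pm–4:45 pm.
11:40 am–1:30 pm ∩ B → 11:40 am–1:30 pm.
2:40 pm–3:55 pm ∩ B → 2:40 pm–3:55 pm.

11:40 am–1:30 pm, 2:40 pm–3:55 pm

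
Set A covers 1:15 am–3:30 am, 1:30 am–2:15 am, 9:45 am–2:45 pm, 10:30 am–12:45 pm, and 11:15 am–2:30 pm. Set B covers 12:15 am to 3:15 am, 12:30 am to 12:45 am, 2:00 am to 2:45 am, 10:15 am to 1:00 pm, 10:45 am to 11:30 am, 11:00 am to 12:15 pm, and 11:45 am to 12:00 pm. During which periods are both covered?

1:15 am–3:15 am, 10:15 am–1:00 pm

First set merges to 1:15 am–3:30 am, 9:45 am–2:45 pm.
Second set merges to 12:15 am–3:15 am, 10:15 am–1:00 pm.
1:15 am–3:30 am meets the second set on 1:15 am–3:15 am.
9:45 am–2:45 pm meets the second set on 10:15 am–1:00 pm.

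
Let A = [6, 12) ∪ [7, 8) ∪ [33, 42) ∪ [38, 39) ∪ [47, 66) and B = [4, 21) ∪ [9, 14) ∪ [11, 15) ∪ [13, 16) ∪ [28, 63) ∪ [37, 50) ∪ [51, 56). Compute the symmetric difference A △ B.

[4, 6) ∪ [12, 21) ∪ [28, 33) ∪ [42, 47) ∪ [63, 66)

Merge the first list: [6, 12), [33, 42), [47, 66).
Merge the second list: [4, 21), [28, 63).
A but not B: [63, 66).
B but not A: [4, 6), [12, 21), [28, 33), [42, 47).
Combining gives A △ B.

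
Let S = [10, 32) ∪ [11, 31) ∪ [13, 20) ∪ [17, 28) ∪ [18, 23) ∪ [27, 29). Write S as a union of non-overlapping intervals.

[10, 32)

[11, 31) overlaps/touches [10, 32) → extend to [10, 32).
[13, 20) overlaps/touches [10, 32) → extend to [10, 32).
[17, 28) overlaps/touches [10, 32) → extend to [10, 32).
[18, 23) overlaps/touches [10, 32) → extend to [10, 32).
[27, 29) overlaps/touches [10, 32) → extend to [10, 32).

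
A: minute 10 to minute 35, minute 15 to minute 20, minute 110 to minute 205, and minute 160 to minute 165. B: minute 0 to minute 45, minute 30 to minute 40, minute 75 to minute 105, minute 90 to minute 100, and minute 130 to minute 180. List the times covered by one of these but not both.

Merge the first list: minute 10 to minute 35, minute 110 to minute 205.
Merge the second list: minute 0 to minute 45, minute 75 to minute 105, minute 130 to minute 180.
Only in the first: minute 110 to minute 130, minute 180 to minute 205.
Only in the second: minute 0 to minute 10, minute 35 to minute 45, minute 75 to minute 105.
Together these are the periods covered by exactly one.

minute 0 to minute 10, minute 35 to minute 45, minute 75 to minute 105, minute 110 to minute 130, minute 180 to minute 205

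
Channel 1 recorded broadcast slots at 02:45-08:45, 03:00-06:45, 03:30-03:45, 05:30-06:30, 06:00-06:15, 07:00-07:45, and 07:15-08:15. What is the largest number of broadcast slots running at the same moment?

4

Sweep endpoints in order; track running count of active intervals.
Peak of 4 reached at 06:00.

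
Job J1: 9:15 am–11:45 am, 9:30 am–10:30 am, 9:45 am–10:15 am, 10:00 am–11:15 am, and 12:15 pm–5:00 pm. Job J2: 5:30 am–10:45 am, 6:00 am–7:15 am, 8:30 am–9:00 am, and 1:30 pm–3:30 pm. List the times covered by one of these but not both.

Merge the first list: 9:15 am–11:45 am, 12:15 pm–5:00 pm.
Merge the second list: 5:30 am–10:45 am, 1:30 pm–3:30 pm.
Only in the first: 10:45 am–11:45 am, 12:15 pm–1:30 pm, 3:30 pm–5:00 pm.
Only in the second: 5:30 am–9:15 am.
Together these are the periods covered by exactly one.

5:30 am–9:15 am, 10:45 am–11:45 am, 12:15 pm–1:30 pm, 3:30 pm–5:00 pm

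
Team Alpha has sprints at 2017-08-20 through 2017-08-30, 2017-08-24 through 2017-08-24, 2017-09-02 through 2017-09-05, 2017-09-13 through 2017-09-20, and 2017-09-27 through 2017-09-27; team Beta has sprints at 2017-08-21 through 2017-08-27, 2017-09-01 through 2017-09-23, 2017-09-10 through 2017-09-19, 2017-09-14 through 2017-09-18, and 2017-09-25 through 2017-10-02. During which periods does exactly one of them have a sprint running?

First set merges to 2017-08-20 through 2017-08-30, 2017-09-02 through 2017-09-05, 2017-09-13 through 2017-09-20, 2017-09-27 through 2017-09-27.
Second set merges to 2017-08-21 through 2017-08-27, 2017-09-01 through 2017-09-23, 2017-09-25 through 2017-10-02.
Only in the first: 2017-08-20 through 2017-08-20, 2017-08-28 through 2017-08-30.
Only in the second: 2017-09-01 through 2017-09-01, 2017-09-06 through 2017-09-12, 2017-09-21 through 2017-09-23, 2017-09-25 through 2017-09-26, 2017-09-28 through 2017-10-02.
Together these are the periods covered by exactly one.

2017-08-20 through 2017-08-20, 2017-08-28 through 2017-08-30, 2017-09-01 through 2017-09-01, 2017-09-06 through 2017-09-12, 2017-09-21 through 2017-09-23, 2017-09-25 through 2017-09-26, 2017-09-28 through 2017-10-02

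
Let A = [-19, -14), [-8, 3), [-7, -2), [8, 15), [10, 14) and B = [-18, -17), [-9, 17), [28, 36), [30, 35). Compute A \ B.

Merge the first list: [-19, -14), [-8, 3), [8, 15).
Merge the second list: [-18, -17), [-9, 17), [28, 36).
[-19, -14) with B removed leaves [-19, -18), [-17, -14).
[-8, 3) lies entirely inside B → drops out.
[8, 15) lies entirely inside B → drops out.

[-19, -18) ∪ [-17, -14)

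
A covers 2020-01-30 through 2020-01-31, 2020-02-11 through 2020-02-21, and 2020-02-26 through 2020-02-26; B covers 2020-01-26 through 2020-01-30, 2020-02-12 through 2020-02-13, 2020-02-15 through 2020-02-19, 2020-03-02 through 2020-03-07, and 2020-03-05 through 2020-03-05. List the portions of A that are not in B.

2020-01-31 through 2020-01-31, 2020-02-11 through 2020-02-11, 2020-02-14 through 2020-02-14, 2020-02-20 through 2020-02-21, 2020-02-26 through 2020-02-26

Second set merges to 2020-01-26 through 2020-01-30, 2020-02-12 through 2020-02-13, 2020-02-15 through 2020-02-19, 2020-03-02 through 2020-03-07.
2020-01-30 through 2020-01-31 \ B = 2020-01-31 through 2020-01-31.
2020-02-11 through 2020-02-21 \ B = 2020-02-11 through 2020-02-11, 2020-02-14 through 2020-02-14, 2020-02-20 through 2020-02-21.
2020-02-26 through 2020-02-26: nothing removed.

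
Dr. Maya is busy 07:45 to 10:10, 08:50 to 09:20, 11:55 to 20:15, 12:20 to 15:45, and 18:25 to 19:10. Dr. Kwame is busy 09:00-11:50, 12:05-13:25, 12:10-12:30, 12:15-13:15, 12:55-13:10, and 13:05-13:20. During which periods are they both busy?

09:00–10:10, 12:05–13:25

Merge the first list: 07:45–10:10, 11:55–20:15.
Merge the second list: 09:00–11:50, 12:05–13:25.
07:45–10:10 overlaps B on 09:00–10:10.
11:55–20:15 overlaps B on 12:05–13:25.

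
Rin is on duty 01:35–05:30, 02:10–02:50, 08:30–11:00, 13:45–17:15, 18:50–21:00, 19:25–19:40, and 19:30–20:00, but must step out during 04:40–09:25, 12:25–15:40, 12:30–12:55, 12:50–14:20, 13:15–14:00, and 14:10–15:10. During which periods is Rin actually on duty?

01:35-04:40, 09:25-11:00, 15:40-17:15, 18:50-21:00

Merge the first list: 01:35-05:30, 08:30-11:00, 13:45-17:15, 18:50-21:00.
Merge the second list: 04:40-09:25, 12:25-15:40.
01:35-05:30 minus B → 01:35-04:40.
08:30-11:00 minus B → 09:25-11:00.
13:45-17:15 minus B → 15:40-17:15.
18:50-21:00: no B overlap → unchanged.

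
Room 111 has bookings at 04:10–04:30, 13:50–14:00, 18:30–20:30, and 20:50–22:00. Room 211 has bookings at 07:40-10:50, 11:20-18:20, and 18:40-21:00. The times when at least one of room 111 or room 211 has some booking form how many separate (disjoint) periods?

A ∪ B = 04:10–04:30, 07:40–10:50, 11:20–18:20, 18:30–22:00.
That is 4 disjoint pieces.

4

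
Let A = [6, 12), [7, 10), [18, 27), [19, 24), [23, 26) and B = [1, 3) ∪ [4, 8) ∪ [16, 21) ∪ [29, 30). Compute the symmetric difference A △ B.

Merge the first list: [6, 12), [18, 27).
A \ B = [8, 12), [21, 27).
B \ A = [1, 3), [4, 6), [16, 18), [29, 30).
Union of the two gives the symmetric difference.

[1, 3) ∪ [4, 6) ∪ [8, 12) ∪ [16, 18) ∪ [21, 27) ∪ [29, 30)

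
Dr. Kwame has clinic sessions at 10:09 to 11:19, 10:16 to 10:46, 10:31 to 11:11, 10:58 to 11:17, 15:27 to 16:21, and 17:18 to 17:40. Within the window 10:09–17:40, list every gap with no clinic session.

After merging, the occupied span is 10:09–11:19, 15:27–16:21, 17:18–17:40.
Uncovered inside 10:09–17:40: 11:19–15:27, 16:21–17:18.

11:19–15:27, 16:21–17:18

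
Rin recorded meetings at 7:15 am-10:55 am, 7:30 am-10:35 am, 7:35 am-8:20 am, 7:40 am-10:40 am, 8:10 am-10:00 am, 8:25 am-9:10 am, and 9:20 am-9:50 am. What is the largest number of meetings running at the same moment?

5

Walk the sorted start/end points keeping a running depth.
The depth first hits 5 at 8:10 am.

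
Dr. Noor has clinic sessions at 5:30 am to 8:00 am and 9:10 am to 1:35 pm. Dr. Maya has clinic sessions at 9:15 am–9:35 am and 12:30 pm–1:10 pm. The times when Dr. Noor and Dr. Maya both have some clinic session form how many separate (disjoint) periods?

A ∩ B = 9:15 am–9:35 am, 12:30 pm–1:10 pm.
That is 2 disjoint pieces.

2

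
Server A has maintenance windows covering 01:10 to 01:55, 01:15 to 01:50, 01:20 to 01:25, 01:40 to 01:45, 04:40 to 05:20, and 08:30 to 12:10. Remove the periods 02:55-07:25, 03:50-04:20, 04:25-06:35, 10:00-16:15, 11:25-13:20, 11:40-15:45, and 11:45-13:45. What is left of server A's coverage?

01:10–01:55, 08:30–10:00

First set merges to 01:10–01:55, 04:40–05:20, 08:30–12:10.
Second set merges to 02:55–07:25, 10:00–16:15.
01:10–01:55: nothing removed.
04:40–05:20: entirely removed.
08:30–12:10 \ B = 08:30–10:00.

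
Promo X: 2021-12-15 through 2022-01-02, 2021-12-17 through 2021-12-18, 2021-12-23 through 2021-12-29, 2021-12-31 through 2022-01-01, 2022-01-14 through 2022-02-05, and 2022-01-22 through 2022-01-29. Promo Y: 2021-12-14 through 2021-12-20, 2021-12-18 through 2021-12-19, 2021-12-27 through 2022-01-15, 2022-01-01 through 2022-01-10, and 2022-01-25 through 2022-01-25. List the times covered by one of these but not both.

2021-12-14 through 2021-12-14, 2021-12-21 through 2021-12-26, 2022-01-03 through 2022-01-13, 2022-01-16 through 2022-01-24, 2022-01-26 through 2022-02-05

Merge the first list: 2021-12-15 through 2022-01-02, 2022-01-14 through 2022-02-05.
Merge the second list: 2021-12-14 through 2021-12-20, 2021-12-27 through 2022-01-15, 2022-01-25 through 2022-01-25.
Only in the first: 2021-12-21 through 2021-12-26, 2022-01-16 through 2022-01-24, 2022-01-26 through 2022-02-05.
Only in the second: 2021-12-14 through 2021-12-14, 2022-01-03 through 2022-01-13.
Together these are the periods covered by exactly one.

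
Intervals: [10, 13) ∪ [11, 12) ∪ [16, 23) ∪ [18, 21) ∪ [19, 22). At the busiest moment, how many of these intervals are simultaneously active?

3

Walk the sorted start/end points keeping a running depth.
The depth first hits 3 at 19.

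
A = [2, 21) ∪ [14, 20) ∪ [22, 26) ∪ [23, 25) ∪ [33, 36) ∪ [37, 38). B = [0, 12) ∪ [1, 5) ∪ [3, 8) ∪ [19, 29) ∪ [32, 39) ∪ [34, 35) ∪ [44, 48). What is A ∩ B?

First set merges to [2, 21), [22, 26), [33, 36), [37, 38).
Second set merges to [0, 12), [19, 29), [32, 39), [44, 48).
[2, 21) meets the second set on [2, 12), [19, 21).
[22, 26) meets the second set on [22, 26).
[33, 36) meets the second set on [33, 36).
[37, 38) meets the second set on [37, 38).

[2, 12) ∪ [19, 21) ∪ [22, 26) ∪ [33, 36) ∪ [37, 38)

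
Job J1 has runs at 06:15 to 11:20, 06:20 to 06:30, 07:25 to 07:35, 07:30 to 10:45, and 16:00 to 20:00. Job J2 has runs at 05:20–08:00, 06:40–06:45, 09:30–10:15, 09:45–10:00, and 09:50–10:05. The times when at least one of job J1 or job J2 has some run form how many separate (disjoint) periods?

First set merges to 06:15–11:20, 16:00–20:00.
Second set merges to 05:20–08:00, 09:30–10:15.
A ∪ B = 05:20–11:20, 16:00–20:00.
That is 2 disjoint pieces.

2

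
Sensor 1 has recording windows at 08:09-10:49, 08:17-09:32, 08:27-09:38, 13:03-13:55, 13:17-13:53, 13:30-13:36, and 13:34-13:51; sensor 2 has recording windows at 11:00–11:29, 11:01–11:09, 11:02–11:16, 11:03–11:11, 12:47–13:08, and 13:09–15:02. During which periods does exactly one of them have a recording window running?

First set merges to 08:09–10:49, 13:03–13:55.
Second set merges to 11:00–11:29, 12:47–13:08, 13:09–15:02.
Only in the first: 08:09–10:49, 13:08–13:09.
Only in the second: 11:00–11:29, 12:47–13:03, 13:55–15:02.
Together these are the periods covered by exactly one.

08:09–10:49, 11:00–11:29, 12:47–13:03, 13:08–13:09, 13:55–15:02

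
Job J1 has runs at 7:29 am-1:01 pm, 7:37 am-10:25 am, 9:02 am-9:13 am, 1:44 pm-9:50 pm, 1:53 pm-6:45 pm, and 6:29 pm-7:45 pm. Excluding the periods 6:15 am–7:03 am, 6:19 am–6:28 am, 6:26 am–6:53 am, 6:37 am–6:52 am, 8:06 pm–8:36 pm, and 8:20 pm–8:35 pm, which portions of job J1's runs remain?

First set merges to 7:29 am–1:01 pm, 1:44 pm–9:50 pm.
Second set merges to 6:15 am–7:03 am, 8:06 pm–8:36 pm.
7:29 am–1:01 pm: no B overlap → unchanged.
1:44 pm–9:50 pm minus B → 1:44 pm–8:06 pm, 8:36 pm–9:50 pm.

7:29 am–1:01 pm, 1:44 pm–8:06 pm, 8:36 pm–9:50 pm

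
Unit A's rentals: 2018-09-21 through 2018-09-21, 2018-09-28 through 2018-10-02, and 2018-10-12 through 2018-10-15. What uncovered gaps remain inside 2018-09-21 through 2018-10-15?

2018-09-22 through 2018-09-27, 2018-10-03 through 2018-10-11

After merging, the occupied span is 2018-09-21 through 2018-09-21, 2018-09-28 through 2018-10-02, 2018-10-12 through 2018-10-15.
Gaps within 2018-09-21 through 2018-10-15: 2018-09-22 through 2018-09-27, 2018-10-03 through 2018-10-11.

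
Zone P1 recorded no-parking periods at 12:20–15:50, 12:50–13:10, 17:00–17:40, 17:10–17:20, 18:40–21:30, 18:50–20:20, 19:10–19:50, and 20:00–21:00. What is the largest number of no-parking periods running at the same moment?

3

At 19:10, 3 of the intervals are simultaneously active.
No point has more.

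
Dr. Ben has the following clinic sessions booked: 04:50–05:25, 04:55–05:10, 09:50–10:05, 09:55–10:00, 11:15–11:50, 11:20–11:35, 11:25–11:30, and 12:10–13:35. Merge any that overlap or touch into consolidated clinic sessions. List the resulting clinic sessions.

04:55-05:10 overlaps/touches 04:50-05:25 → extend to 04:50-05:25.
09:50-10:05 is disjoint → start new block.
09:55-10:00 overlaps/touches 09:50-10:05 → extend to 09:50-10:05.
11:15-11:50 is disjoint → start new block.
11:20-11:35 overlaps/touches 11:15-11:50 → extend to 11:15-11:50.
11:25-11:30 overlaps/touches 11:15-11:50 → extend to 11:15-11:50.
12:10-13:35 is disjoint → start new block.

04:50-05:25, 09:50-10:05, 11:15-11:50, 12:10-13:35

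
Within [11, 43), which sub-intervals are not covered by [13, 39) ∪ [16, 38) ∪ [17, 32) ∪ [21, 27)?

[11, 13) ∪ [39, 43)

Covered (merged): [13, 39).
Gaps within [11, 43): [11, 13), [39, 43).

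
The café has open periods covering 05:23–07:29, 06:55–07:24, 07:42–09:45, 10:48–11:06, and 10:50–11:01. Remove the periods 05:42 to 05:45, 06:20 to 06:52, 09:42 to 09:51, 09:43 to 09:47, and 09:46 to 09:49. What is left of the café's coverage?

Merge the first list: 05:23-07:29, 07:42-09:45, 10:48-11:06.
Merge the second list: 05:42-05:45, 06:20-06:52, 09:42-09:51.
05:23-07:29 \ B = 05:23-05:42, 05:45-06:20, 06:52-07:29.
07:42-09:45 \ B = 07:42-09:42.
10:48-11:06: nothing removed.

05:23-05:42, 05:45-06:20, 06:52-07:29, 07:42-09:42, 10:48-11:06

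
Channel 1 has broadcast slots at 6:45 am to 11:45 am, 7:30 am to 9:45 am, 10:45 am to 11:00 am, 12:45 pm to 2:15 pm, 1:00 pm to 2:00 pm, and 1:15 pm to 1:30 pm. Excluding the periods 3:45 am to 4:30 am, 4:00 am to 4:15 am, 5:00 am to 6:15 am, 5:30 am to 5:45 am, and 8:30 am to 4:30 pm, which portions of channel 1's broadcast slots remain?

First set merges to 6:45 am–11:45 am, 12:45 pm–2:15 pm.
Second set merges to 3:45 am–4:30 am, 5:00 am–6:15 am, 8:30 am–4:30 pm.
6:45 am–11:45 am \ B = 6:45 am–8:30 am.
12:45 pm–2:15 pm: entirely removed.

6:45 am–8:30 am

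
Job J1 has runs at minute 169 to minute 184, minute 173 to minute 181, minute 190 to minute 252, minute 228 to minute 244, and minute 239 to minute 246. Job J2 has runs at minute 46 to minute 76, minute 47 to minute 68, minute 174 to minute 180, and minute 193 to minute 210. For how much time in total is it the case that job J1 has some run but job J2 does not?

54 minutes

First set merges to minute 169 to minute 184, minute 190 to minute 252.
Second set merges to minute 46 to minute 76, minute 174 to minute 180, minute 193 to minute 210.
A \ B = minute 169 to minute 174, minute 180 to minute 184, minute 190 to minute 193, minute 210 to minute 252.
Total: 5 minutes + 4 minutes + 3 minutes + 42 minutes = 54 minutes.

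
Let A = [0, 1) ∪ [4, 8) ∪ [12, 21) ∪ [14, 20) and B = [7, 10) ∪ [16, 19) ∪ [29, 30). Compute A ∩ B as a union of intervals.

Merge the first list: [0, 1), [4, 8), [12, 21).
[0, 1) falls entirely outside B.
[4, 8) overlaps B on [7, 8).
[12, 21) overlaps B on [16, 19).

[7, 8) ∪ [16, 19)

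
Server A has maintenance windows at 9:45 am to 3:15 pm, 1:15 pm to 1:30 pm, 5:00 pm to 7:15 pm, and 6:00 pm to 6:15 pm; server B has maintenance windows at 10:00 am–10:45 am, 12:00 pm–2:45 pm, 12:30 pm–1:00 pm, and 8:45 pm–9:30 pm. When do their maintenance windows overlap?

Merge the first list: 9:45 am–3:15 pm, 5:00 pm–7:15 pm.
Merge the second list: 10:00 am–10:45 am, 12:00 pm–2:45 pm, 8:45 pm–9:30 pm.
9:45 am–3:15 pm overlaps B on 10:00 am–10:45 am, 12:00 pm–2:45 pm.
5:00 pm–7:15 pm falls entirely outside B.

10:00 am–10:45 am, 12:00 pm–2:45 pm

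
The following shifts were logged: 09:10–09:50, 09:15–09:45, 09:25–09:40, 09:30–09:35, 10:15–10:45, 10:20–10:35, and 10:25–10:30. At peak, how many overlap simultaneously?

4

Walk the sorted start/end points keeping a running depth.
The depth first hits 4 at 09:30.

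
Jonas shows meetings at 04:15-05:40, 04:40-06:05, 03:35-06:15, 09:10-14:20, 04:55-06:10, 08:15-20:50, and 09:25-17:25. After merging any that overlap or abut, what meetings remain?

03:35-06:15, 08:15-20:50

Sort by start: 03:35-06:15, 04:15-05:40, 04:40-06:05, 04:55-06:10, 08:15-20:50, 09:10-14:20, 09:25-17:25.
04:15-05:40 overlaps/touches 03:35-06:15 → extend to 03:35-06:15.
04:40-06:05 overlaps/touches 03:35-06:15 → extend to 03:35-06:15.
04:55-06:10 overlaps/touches 03:35-06:15 → extend to 03:35-06:15.
08:15-20:50 is disjoint → start new block.
09:10-14:20 overlaps/touches 08:15-20:50 → extend to 08:15-20:50.
09:25-17:25 overlaps/touches 08:15-20:50 → extend to 08:15-20:50.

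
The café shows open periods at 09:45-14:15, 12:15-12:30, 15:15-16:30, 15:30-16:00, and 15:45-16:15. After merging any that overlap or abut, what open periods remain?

12:15–12:30 overlaps/touches 09:45–14:15 → extend to 09:45–14:15.
15:15–16:30 is disjoint → start new block.
15:30–16:00 overlaps/touches 15:15–16:30 → extend to 15:15–16:30.
15:45–16:15 overlaps/touches 15:15–16:30 → extend to 15:15–16:30.

09:45–14:15, 15:15–16:30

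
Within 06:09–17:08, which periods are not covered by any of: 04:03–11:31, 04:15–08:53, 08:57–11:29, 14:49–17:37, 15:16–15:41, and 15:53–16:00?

After merging, the occupied span is 04:03–11:31, 14:49–17:37.
Complement within 06:09–17:08: 11:31–14:49.

11:31–14:49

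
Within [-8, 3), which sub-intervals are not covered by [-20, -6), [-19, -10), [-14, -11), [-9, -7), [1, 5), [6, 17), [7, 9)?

After merging, the occupied span is [-20, -6), [1, 5), [6, 17).
Gaps within [-8, 3): [-6, 1).

[-6, 1)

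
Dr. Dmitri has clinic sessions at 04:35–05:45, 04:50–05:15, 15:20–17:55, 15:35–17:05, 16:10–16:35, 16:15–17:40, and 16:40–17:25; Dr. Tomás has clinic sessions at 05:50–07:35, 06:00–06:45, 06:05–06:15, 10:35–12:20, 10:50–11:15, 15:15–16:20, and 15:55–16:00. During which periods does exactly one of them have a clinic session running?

A, merged: 04:35–05:45, 15:20–17:55.
B, merged: 05:50–07:35, 10:35–12:20, 15:15–16:20.
Only in the first: 04:35–05:45, 16:20–17:55.
Only in the second: 05:50–07:35, 10:35–12:20, 15:15–15:20.
Together these are the periods covered by exactly one.

04:35–05:45, 05:50–07:35, 10:35–12:20, 15:15–15:20, 16:20–17:55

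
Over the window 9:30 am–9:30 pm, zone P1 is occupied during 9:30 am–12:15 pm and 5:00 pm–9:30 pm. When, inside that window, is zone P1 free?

12:15 pm–5:00 pm

The merged coverage is 9:30 am–12:15 pm, 5:00 pm–9:30 pm.
Uncovered inside 9:30 am–9:30 pm: 12:15 pm–5:00 pm.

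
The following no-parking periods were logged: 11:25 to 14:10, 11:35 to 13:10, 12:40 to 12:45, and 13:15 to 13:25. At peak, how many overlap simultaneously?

3

At 12:40, 3 of the intervals are simultaneously active.
No point has more.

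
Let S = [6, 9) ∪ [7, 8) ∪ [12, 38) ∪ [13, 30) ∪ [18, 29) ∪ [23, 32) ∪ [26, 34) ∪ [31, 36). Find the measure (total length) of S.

29

Merged: [6, 9), [12, 38).
Lengths: 3 + 26 = 29.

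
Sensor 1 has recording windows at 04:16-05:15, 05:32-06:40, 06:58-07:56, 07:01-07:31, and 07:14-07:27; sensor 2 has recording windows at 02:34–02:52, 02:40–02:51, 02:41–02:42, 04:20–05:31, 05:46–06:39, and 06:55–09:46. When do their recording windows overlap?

04:20–05:15, 05:46–06:39, 06:58–07:56

First set merges to 04:16–05:15, 05:32–06:40, 06:58–07:56.
Second set merges to 02:34–02:52, 04:20–05:31, 05:46–06:39, 06:55–09:46.
04:16–05:15 meets the second set on 04:20–05:15.
05:32–06:40 meets the second set on 05:46–06:39.
06:58–07:56 meets the second set on 06:58–07:56.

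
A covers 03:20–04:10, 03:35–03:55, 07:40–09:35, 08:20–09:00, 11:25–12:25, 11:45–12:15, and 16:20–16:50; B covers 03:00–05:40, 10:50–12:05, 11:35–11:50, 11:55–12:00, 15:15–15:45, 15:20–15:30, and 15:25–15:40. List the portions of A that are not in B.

07:40-09:35, 12:05-12:25, 16:20-16:50

Merge the first list: 03:20-04:10, 07:40-09:35, 11:25-12:25, 16:20-16:50.
Merge the second list: 03:00-05:40, 10:50-12:05, 15:15-15:45.
03:20-04:10: entirely removed.
07:40-09:35: nothing removed.
11:25-12:25 \ B = 12:05-12:25.
16:20-16:50: nothing removed.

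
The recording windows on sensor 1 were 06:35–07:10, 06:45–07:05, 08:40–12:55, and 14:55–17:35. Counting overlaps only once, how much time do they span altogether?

7 h 30 min

Merged: 06:35–07:10, 08:40–12:55, 14:55–17:35.
Lengths: 35 min + 4 h 15 min + 2 h 40 min = 7 h 30 min.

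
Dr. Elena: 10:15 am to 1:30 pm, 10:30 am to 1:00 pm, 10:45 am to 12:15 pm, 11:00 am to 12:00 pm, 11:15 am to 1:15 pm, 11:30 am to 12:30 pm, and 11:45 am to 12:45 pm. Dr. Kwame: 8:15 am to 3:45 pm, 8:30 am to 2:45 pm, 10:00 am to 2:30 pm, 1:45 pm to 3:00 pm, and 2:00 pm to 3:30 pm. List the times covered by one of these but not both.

First set merges to 10:15 am–1:30 pm.
Second set merges to 8:15 am–3:45 pm.
A but not B: none.
B but not A: 8:15 am–10:15 am, 1:30 pm–3:45 pm.
Combining gives A △ B.

8:15 am–10:15 am, 1:30 pm–3:45 pm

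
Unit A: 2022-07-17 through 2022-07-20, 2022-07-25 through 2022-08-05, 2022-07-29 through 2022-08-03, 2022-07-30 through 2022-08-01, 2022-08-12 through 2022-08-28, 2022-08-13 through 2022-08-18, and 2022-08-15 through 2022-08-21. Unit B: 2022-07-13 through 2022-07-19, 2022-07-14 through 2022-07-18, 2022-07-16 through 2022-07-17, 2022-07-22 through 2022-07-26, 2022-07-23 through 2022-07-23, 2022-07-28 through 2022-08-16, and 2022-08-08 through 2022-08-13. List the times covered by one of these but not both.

2022-07-13 through 2022-07-16, 2022-07-20 through 2022-07-20, 2022-07-22 through 2022-07-24, 2022-07-27 through 2022-07-27, 2022-08-06 through 2022-08-11, 2022-08-17 through 2022-08-28

Merge the first list: 2022-07-17 through 2022-07-20, 2022-07-25 through 2022-08-05, 2022-08-12 through 2022-08-28.
Merge the second list: 2022-07-13 through 2022-07-19, 2022-07-22 through 2022-07-26, 2022-07-28 through 2022-08-16.
A but not B: 2022-07-20 through 2022-07-20, 2022-07-27 through 2022-07-27, 2022-08-17 through 2022-08-28.
B but not A: 2022-07-13 through 2022-07-16, 2022-07-22 through 2022-07-24, 2022-08-06 through 2022-08-11.
Combining gives A △ B.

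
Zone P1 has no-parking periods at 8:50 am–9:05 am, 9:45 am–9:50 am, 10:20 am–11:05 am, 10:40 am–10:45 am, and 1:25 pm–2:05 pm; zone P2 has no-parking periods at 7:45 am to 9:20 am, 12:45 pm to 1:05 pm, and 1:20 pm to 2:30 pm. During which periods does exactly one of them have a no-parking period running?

Merge the first list: 8:50 am–9:05 am, 9:45 am–9:50 am, 10:20 am–11:05 am, 1:25 pm–2:05 pm.
Only in the first: 9:45 am–9:50 am, 10:20 am–11:05 am.
Only in the second: 7:45 am–8:50 am, 9:05 am–9:20 am, 12:45 pm–1:05 pm, 1:20 pm–1:25 pm, 2:05 pm–2:30 pm.
Together these are the periods covered by exactly one.

7:45 am–8:50 am, 9:05 am–9:20 am, 9:45 am–9:50 am, 10:20 am–11:05 am, 12:45 pm–1:05 pm, 1:20 pm–1:25 pm, 2:05 pm–2:30 pm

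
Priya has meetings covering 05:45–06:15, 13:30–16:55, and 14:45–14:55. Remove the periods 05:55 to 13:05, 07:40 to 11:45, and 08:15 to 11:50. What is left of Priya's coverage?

First set merges to 05:45–06:15, 13:30–16:55.
Second set merges to 05:55–13:05.
05:45–06:15 \ B = 05:45–05:55.
13:30–16:55: nothing removed.

05:45–05:55, 13:30–16:55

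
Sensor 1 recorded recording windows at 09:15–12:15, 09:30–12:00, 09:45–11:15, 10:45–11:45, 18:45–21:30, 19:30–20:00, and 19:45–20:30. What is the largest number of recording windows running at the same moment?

4

Sweep endpoints in order; track running count of active intervals.
Peak of 4 reached at 10:45.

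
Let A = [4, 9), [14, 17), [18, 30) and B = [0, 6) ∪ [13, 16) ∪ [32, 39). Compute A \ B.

[4, 9) \ B = [6, 9).
[14, 17) \ B = [16, 17).
[18, 30): nothing removed.

[6, 9) ∪ [16, 17) ∪ [18, 30)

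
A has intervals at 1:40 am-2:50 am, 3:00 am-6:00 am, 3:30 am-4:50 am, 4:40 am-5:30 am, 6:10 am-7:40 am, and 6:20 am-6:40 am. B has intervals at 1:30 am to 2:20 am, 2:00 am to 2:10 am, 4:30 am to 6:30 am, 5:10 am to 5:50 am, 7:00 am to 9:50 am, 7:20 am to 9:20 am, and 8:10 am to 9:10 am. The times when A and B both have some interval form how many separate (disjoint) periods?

First set merges to 1:40 am–2:50 am, 3:00 am–6:00 am, 6:10 am–7:40 am.
Second set merges to 1:30 am–2:20 am, 4:30 am–6:30 am, 7:00 am–9:50 am.
A ∩ B = 1:40 am–2:20 am, 4:30 am–6:00 am, 6:10 am–6:30 am, 7:00 am–7:40 am.
That is 4 disjoint pieces.

4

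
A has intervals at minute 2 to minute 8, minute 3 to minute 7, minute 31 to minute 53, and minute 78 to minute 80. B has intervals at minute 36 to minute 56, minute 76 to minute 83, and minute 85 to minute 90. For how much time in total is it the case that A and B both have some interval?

19 minutes

A, merged: minute 2 to minute 8, minute 31 to minute 53, minute 78 to minute 80.
A ∩ B = minute 36 to minute 53, minute 78 to minute 80.
Total: 17 minutes + 2 minutes = 19 minutes.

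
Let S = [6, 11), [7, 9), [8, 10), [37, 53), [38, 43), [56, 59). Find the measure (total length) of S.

Merged: [6, 11), [37, 53), [56, 59).
Lengths: 5 + 16 + 3 = 24.

24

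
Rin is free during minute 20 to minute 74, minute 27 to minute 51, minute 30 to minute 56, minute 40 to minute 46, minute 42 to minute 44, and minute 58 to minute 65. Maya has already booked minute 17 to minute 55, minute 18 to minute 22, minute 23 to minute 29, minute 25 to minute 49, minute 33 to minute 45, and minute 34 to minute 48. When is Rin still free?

minute 55 to minute 74

A, merged: minute 20 to minute 74.
B, merged: minute 17 to minute 55.
minute 20 to minute 74 \ B = minute 55 to minute 74.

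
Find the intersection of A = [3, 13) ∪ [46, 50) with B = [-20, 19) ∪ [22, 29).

[3, 13) overlaps B on [3, 13).
[46, 50) falls entirely outside B.

[3, 13)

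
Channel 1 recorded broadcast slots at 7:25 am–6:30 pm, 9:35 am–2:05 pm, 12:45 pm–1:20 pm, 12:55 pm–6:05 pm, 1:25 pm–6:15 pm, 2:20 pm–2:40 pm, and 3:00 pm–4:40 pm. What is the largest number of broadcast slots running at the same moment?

4

Walk the sorted start/end points keeping a running depth.
The depth first hits 4 at 12:55 pm.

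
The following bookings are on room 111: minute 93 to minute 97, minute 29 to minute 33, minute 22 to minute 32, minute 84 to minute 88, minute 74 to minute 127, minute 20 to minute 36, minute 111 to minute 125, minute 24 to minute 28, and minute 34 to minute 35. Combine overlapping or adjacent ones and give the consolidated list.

Sort by start: minute 20 to minute 36, minute 22 to minute 32, minute 24 to minute 28, minute 29 to minute 33, minute 34 to minute 35, minute 74 to minute 127, minute 84 to minute 88, minute 93 to minute 97, minute 111 to minute 125.
minute 22 to minute 32 overlaps/touches minute 20 to minute 36 → extend to minute 20 to minute 36.
minute 24 to minute 28 overlaps/touches minute 20 to minute 36 → extend to minute 20 to minute 36.
minute 29 to minute 33 overlaps/touches minute 20 to minute 36 → extend to minute 20 to minute 36.
minute 34 to minute 35 overlaps/touches minute 20 to minute 36 → extend to minute 20 to minute 36.
minute 74 to minute 127 is disjoint → start new block.
minute 84 to minute 88 overlaps/touches minute 74 to minute 127 → extend to minute 74 to minute 127.
minute 93 to minute 97 overlaps/touches minute 74 to minute 127 → extend to minute 74 to minute 127.
minute 111 to minute 125 overlaps/touches minute 74 to minute 127 → extend to minute 74 to minute 127.

minute 20 to minute 36, minute 74 to minute 127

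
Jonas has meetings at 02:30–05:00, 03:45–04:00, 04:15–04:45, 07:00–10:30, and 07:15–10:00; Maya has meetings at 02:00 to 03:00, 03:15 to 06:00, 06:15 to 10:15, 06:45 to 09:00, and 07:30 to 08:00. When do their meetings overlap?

First set merges to 02:30–05:00, 07:00–10:30.
Second set merges to 02:00–03:00, 03:15–06:00, 06:15–10:15.
02:30–05:00 ∩ B → 02:30–03:00, 03:15–05:00.
07:00–10:30 ∩ B → 07:00–10:15.

02:30–03:00, 03:15–05:00, 07:00–10:15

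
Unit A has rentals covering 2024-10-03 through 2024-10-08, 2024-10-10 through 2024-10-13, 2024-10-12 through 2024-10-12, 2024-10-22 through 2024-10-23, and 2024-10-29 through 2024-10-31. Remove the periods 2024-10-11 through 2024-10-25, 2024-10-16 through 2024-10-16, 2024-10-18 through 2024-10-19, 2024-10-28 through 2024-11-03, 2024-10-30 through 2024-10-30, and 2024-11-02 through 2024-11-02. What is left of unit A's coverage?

Merge the first list: 2024-10-03 through 2024-10-08, 2024-10-10 through 2024-10-13, 2024-10-22 through 2024-10-23, 2024-10-29 through 2024-10-31.
Merge the second list: 2024-10-11 through 2024-10-25, 2024-10-28 through 2024-11-03.
2024-10-03 through 2024-10-08: nothing removed.
2024-10-10 through 2024-10-13 \ B = 2024-10-10 through 2024-10-10.
2024-10-22 through 2024-10-23: entirely removed.
2024-10-29 through 2024-10-31: entirely removed.

2024-10-03 through 2024-10-08, 2024-10-10 through 2024-10-10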